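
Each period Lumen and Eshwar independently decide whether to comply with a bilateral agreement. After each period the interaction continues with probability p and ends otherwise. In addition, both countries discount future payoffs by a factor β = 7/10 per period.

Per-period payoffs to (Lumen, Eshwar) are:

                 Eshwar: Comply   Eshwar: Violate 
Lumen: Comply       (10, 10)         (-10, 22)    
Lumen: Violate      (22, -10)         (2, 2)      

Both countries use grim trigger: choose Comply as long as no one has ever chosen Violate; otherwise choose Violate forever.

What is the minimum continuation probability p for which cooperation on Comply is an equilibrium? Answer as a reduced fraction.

6/7

Expected continuation weight on next period's payoff is β·p = 7/10·p, which plays the role of the discount factor.
Cooperation requires 7/10·p ≥ (22−10)/(22−2) = 3/5, hence p ≥ 6/7.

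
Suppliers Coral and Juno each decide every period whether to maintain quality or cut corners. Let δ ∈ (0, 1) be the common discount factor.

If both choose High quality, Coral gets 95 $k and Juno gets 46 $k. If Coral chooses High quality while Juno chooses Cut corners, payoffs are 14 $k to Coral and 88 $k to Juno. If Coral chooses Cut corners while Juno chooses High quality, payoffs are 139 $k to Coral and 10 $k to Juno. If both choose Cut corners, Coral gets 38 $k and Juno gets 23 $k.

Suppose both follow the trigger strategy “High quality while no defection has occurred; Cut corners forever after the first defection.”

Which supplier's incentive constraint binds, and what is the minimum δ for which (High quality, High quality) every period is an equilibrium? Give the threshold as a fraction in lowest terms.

Juno; δ ≥ 42/65

Coral's threshold: (139−95)/(139−38) = 44/101.
Juno's threshold: (88−46)/(88−23) = 42/65.
44/101 < 42/65, so Juno binds and δ* = 42/65.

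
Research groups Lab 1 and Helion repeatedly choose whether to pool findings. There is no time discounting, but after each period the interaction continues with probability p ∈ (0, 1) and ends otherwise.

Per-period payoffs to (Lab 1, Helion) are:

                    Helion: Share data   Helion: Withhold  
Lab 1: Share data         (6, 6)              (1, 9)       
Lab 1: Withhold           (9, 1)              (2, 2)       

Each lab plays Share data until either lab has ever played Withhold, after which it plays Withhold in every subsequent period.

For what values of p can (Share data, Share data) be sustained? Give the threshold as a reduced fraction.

3/7

With no time discounting, the continuation probability p plays the role of the discount factor.
Grim-trigger IC: 6/(1−p) ≥ 9 + 2p/(1−p) ⇒ p ≥ (9−6)/(9−2) = 3/7.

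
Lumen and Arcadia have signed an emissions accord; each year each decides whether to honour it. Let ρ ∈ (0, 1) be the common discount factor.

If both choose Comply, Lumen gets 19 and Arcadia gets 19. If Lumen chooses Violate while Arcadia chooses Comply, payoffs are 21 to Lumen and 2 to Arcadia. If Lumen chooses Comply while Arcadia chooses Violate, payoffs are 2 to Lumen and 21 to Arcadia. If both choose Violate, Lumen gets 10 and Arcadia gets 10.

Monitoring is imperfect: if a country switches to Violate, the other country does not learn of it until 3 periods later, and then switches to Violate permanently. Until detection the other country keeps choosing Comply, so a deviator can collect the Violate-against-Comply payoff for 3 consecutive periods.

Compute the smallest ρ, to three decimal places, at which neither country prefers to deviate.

Deviating for the 3 undetected periods gains 21−19 = 2 per period over cooperation, then loses 19−10 = 9 per period forever once punishment starts.
Gain: 2(1 + ρ + … + ρ^2); loss: 9·ρ^3/(1−ρ).
No profitable deviation ⇔ 2(1−ρ^3) ≤ 9·ρ^3, i.e. ρ^3 ≥ 2/(2+9) = 2/11.
Hence ρ ≥ (2/11)^(1/3) ≈ 0.567.

0.567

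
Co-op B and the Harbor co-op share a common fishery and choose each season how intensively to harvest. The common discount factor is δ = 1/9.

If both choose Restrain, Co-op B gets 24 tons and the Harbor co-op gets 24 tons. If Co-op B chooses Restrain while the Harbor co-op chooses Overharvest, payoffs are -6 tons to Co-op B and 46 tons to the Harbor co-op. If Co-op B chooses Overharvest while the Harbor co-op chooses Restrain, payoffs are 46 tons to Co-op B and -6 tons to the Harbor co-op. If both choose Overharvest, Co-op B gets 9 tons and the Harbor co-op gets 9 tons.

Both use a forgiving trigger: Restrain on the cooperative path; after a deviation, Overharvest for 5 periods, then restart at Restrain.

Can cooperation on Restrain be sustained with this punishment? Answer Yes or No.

Comparing payoff streams over the 6 periods until play realigns: cooperate → 24(1+δ+…+δ^5); deviate → 46 + 9(δ+…+δ^5).
Cooperation is sustained iff (24−9)(δ+…+δ^5) ≥ 46−24.
δ+…+δ^5 = 1/9·(1−(1/9)^5)/(1−1/9) = 0.1250, and (46−24)/(24−9) = 1.4667.
0.1250 < 1.4667, so cooperation is not sustainable.

No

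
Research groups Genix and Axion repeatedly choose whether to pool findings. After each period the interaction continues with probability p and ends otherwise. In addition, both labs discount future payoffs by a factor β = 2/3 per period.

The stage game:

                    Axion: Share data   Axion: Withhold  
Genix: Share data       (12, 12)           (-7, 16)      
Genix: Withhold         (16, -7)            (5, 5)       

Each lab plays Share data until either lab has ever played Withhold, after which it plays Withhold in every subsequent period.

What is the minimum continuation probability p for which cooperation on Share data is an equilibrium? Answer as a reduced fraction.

6/11

Expected continuation weight on next period's payoff is β·p = 2/3·p, which plays the role of the discount factor.
Cooperation requires 2/3·p ≥ (16−12)/(16−5) = 4/11, hence p ≥ 6/11.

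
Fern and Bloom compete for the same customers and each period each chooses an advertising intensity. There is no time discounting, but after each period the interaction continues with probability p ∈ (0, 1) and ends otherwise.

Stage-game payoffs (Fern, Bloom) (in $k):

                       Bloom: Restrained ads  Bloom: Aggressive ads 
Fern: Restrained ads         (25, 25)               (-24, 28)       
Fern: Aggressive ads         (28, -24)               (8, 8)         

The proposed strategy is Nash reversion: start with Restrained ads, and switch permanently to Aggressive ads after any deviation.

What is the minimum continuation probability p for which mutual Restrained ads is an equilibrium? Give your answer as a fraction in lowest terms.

3/20

With no time discounting, the continuation probability p plays the role of the discount factor.
Grim-trigger IC: 25/(1−p) ≥ 28 + 8p/(1−p) ⇒ p ≥ (28−25)/(28−8) = 3/20.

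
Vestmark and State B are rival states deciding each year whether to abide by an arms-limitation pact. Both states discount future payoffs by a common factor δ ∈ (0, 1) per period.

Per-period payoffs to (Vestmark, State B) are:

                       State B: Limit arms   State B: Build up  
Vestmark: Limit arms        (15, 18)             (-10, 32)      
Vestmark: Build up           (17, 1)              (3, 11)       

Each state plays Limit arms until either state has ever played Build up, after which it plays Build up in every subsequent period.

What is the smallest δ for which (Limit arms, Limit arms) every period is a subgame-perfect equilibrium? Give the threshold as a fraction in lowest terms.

2/3

For Vestmark: deviation gain 17−15 = 2, per-period punishment loss 15−3 = 12. IC gives δ ≥ 2/14 = 1/7.
For State B: gain 14, loss 7 per period, so δ ≥ 14/21 = 2/3.
The tighter constraint is State B's, so cooperation needs δ ≥ 2/3.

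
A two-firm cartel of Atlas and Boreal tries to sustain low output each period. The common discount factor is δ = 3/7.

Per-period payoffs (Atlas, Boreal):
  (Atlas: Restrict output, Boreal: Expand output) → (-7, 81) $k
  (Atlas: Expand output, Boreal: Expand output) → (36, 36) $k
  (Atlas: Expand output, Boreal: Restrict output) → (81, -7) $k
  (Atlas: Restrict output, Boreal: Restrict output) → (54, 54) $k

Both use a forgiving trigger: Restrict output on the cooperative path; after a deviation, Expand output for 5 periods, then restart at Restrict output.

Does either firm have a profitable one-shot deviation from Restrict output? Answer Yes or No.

Yes

IC: δ+…+δ^5 ≥ (81−54)/(54−36) = 3/2.
At δ = 3/7: partial sum = 0.7392 < 1.5000. Cooperation not sustainable.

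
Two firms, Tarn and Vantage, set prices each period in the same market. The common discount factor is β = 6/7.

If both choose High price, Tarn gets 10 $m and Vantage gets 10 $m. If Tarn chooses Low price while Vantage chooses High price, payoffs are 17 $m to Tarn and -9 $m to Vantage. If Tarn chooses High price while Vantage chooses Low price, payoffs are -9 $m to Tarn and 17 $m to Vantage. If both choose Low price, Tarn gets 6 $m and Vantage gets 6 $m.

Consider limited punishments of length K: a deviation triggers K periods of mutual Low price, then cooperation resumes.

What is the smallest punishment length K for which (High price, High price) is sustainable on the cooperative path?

Need Σ_{k=1}^{K} β^k ≥ (17−10)/(10−6) = 1.7500 at β = 6/7.
At K = 2 the sum is 1.5918 < 1.7500; at K = 3 it is 2.2216 ≥ 1.7500.
So the minimum punishment length is K = 3.

3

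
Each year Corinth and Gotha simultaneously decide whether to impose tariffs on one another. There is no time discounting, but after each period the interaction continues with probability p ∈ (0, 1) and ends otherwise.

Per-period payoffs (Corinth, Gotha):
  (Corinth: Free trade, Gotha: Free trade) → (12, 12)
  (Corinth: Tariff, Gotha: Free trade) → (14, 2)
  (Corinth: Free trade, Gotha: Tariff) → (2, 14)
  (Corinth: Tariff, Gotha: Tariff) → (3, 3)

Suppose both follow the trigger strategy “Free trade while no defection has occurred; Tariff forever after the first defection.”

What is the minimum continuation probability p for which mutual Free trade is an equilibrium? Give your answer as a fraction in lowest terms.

2/11

Expected cooperation value is 12 + p·12 + p²·12 + … = 12/(1−p); deviation gives 14 + p·3/(1−p).
12 ≥ 14(1−p) + 3p ⇒ 11p ≥ 2 ⇒ p ≥ 2/11.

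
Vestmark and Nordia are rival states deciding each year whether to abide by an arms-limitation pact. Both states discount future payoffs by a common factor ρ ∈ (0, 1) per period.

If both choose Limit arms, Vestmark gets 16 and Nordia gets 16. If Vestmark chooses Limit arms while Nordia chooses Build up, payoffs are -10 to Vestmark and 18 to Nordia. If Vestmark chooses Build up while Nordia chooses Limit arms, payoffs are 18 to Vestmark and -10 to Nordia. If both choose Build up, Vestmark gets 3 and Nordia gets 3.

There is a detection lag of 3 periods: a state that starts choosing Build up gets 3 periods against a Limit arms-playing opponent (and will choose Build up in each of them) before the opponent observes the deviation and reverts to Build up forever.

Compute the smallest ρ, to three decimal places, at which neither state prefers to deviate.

Deviating for the 3 undetected periods gains 18−16 = 2 per period over cooperation, then loses 16−3 = 13 per period forever once punishment starts.
Gain: 2(1 + ρ + … + ρ^2); loss: 13·ρ^3/(1−ρ).
No profitable deviation ⇔ 2(1−ρ^3) ≤ 13·ρ^3, i.e. ρ^3 ≥ 2/(2+13) = 2/15.
Hence ρ ≥ (2/15)^(1/3) ≈ 0.511.

0.511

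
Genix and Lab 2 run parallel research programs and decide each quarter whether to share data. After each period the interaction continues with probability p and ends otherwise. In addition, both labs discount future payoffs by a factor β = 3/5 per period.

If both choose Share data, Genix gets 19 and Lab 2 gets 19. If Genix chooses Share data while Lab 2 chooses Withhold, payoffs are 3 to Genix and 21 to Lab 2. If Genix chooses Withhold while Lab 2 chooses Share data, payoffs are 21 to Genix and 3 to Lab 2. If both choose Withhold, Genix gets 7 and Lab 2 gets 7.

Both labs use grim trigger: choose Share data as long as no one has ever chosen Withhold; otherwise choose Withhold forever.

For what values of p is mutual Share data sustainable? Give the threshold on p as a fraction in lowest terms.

5/21

Expected continuation weight on next period's payoff is β·p = 3/5·p, which plays the role of the discount factor.
Cooperation requires 3/5·p ≥ (21−19)/(21−7) = 1/7, hence p ≥ 5/21.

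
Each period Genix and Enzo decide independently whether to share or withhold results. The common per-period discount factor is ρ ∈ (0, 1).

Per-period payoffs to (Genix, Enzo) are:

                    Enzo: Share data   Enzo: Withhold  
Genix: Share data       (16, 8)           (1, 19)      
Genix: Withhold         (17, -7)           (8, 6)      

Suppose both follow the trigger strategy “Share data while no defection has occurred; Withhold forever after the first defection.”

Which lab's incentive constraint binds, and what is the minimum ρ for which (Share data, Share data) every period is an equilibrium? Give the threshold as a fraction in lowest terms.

Genix's threshold: (17−16)/(17−8) = 1/9.
Enzo's threshold: (19−8)/(19−6) = 11/13.
1/9 < 11/13, so Enzo binds and ρ* = 11/13.

Enzo; ρ ≥ 11/13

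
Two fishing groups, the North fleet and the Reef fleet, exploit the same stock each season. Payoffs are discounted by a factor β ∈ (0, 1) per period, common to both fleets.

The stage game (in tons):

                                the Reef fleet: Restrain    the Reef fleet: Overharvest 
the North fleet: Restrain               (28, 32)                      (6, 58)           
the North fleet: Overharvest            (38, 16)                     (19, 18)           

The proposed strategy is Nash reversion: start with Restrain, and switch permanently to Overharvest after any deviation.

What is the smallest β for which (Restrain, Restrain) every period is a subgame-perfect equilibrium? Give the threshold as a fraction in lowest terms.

For the North fleet: deviation gain 38−28 = 10, per-period punishment loss 28−19 = 9. IC gives β ≥ 10/19.
For the Reef fleet: gain 26, loss 14 per period, so β ≥ 26/40 = 13/20.
The tighter constraint is the Reef fleet's, so cooperation needs β ≥ 13/20.

13/20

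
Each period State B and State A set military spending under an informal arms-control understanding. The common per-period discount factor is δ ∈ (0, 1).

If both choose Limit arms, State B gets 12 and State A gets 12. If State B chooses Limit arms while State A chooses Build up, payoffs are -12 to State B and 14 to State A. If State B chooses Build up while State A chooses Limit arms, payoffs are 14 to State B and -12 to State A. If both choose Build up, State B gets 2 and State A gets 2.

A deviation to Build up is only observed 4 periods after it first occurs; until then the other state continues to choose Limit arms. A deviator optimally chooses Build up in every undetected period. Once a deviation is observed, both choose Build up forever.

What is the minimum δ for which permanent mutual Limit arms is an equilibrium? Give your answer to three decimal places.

A deviator earns 14 for 4 periods, then 2 forever; cooperating earns 12 forever. Multiplying the IC by (1−δ):
12 ≥ 14(1−δ^4) + 2δ^4, so 12·δ^4 ≥ 2 and δ^4 ≥ 1/6.
δ ≥ (1/6)^(1/4) ≈ 0.639.

0.639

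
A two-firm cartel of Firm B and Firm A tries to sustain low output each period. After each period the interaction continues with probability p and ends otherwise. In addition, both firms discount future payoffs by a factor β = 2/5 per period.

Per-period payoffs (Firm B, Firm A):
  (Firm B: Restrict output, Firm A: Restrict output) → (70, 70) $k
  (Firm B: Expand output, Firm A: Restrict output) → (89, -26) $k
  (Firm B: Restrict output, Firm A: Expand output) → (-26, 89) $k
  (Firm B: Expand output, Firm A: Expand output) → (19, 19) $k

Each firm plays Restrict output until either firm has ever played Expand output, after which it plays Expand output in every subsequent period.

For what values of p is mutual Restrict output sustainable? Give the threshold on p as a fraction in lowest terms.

19/28

With continuation probability p and discount β, the effective per-period discount factor is βp.
Grim-trigger IC: βp ≥ (89−70)/(89−19) = 19/70.
So p ≥ (19/70)/(2/5) = 19/28.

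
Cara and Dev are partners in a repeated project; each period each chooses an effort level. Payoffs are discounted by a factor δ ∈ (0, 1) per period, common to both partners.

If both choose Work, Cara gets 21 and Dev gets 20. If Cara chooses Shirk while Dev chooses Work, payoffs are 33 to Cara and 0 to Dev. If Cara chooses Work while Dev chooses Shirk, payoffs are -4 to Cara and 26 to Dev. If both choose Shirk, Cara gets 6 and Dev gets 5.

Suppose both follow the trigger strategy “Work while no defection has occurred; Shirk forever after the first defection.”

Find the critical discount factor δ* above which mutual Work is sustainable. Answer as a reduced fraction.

For Cara: deviation gain 33−21 = 12, per-period punishment loss 21−6 = 15. IC gives δ ≥ 12/27 = 4/9.
For Dev: gain 6, loss 15 per period, so δ ≥ 6/21 = 2/7.
The tighter constraint is Cara's, so cooperation needs δ ≥ 4/9.

4/9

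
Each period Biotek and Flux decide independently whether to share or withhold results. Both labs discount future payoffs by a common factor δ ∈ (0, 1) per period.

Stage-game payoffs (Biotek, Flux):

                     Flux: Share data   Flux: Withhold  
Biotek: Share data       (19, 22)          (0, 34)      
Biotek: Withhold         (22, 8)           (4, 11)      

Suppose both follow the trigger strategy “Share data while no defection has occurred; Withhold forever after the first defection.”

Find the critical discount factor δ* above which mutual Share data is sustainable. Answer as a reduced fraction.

12/23

Biotek: cooperation gives 19 each period; deviation gives 22 once then 4 forever.
  19/(1−δ) ≥ 22 + 4δ/(1−δ) ⇒ δ ≥ 3/18 = 1/6.
Flux: cooperation gives 22 each period; deviation gives 34 once then 11 forever.
  δ ≥ 12/23.
Both must hold, so the binding constraint is Flux's: δ ≥ 12/23.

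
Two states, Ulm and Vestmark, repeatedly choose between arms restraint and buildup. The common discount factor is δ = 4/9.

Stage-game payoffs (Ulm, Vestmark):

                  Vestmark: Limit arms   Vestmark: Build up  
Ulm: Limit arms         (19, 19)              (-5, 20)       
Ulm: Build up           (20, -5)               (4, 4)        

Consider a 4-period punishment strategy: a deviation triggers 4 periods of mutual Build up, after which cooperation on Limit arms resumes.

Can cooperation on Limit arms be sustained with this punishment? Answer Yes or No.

IC: δ+…+δ^4 ≥ (20−19)/(19−4) = 1/15.
At δ = 4/9: partial sum = 0.7688 ≥ 0.0667. Cooperation sustainable.

Yes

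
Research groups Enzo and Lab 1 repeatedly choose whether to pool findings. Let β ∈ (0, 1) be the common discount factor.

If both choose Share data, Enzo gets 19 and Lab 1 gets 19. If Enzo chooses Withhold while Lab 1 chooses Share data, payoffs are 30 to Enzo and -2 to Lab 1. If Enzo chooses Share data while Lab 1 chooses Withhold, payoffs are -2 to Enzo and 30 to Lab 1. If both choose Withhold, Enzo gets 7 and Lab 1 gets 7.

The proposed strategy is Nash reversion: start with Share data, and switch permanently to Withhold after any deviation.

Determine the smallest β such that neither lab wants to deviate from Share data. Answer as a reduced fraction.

Under grim trigger the critical discount factor is (T−C)/(T−P) with T = 30, C = 19, P = 7.
β* = (30−19)/(30−7) = 11/23.

11/23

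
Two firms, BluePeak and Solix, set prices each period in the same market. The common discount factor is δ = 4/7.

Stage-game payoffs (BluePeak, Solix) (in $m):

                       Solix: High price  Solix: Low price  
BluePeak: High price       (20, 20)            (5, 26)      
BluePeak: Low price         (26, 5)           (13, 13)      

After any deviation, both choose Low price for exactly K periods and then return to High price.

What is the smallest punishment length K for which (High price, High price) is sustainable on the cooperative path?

No profitable deviation requires (20−13)(δ+…+δ^K) ≥ 26−20, i.e. δ+…+δ^K ≥ 6/7 ≈ 0.8571.
With δ = 4/7, the partial sums are K=1: 0.5714, K=2: 0.8980.
K = 2 is the first length at which the sum reaches 0.8571.

2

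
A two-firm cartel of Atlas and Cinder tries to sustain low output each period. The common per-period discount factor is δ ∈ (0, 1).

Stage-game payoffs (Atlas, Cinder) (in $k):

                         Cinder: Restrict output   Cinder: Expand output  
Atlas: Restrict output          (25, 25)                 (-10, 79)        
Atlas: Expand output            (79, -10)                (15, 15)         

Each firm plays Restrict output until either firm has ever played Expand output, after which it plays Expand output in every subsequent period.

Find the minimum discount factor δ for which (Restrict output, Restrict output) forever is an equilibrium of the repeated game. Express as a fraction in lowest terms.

One-period gain from deviating is 79 − 25 = 54. The loss is 25 − 15 = 10 in every subsequent period, with present value 10·δ/(1−δ).
Deviation is unprofitable when 10·δ/(1−δ) ≥ 54, i.e. δ/(1−δ) ≥ 27/5.
Equivalently δ ≥ 54/(54+10) = 27/32.

27/32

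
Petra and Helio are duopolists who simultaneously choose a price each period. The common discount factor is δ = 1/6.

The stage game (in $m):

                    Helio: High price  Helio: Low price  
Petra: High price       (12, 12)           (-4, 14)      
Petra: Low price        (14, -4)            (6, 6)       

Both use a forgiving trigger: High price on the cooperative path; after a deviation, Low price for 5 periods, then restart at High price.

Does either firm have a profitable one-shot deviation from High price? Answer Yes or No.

Yes

Comparing payoff streams over the 6 periods until play realigns: cooperate → 12(1+δ+…+δ^5); deviate → 14 + 6(δ+…+δ^5).
Cooperation is sustained iff (12−6)(δ+…+δ^5) ≥ 14−12.
δ+…+δ^5 = 1/6·(1−(1/6)^5)/(1−1/6) = 0.2000, and (14−12)/(12−6) = 0.3333.
0.2000 < 0.3333, so cooperation is not sustainable.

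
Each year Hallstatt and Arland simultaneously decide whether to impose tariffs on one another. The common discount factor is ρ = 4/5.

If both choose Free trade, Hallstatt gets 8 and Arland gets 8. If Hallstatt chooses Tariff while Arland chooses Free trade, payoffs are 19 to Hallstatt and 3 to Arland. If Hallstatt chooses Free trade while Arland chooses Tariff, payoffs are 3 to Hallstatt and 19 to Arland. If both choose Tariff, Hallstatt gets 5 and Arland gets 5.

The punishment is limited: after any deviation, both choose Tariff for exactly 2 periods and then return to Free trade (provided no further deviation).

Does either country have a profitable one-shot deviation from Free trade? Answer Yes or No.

Yes

IC: ρ+…+ρ^2 ≥ (19−8)/(8−5) = 11/3.
At ρ = 4/5: partial sum = 1.4400 < 3.6667. Cooperation not sustainable.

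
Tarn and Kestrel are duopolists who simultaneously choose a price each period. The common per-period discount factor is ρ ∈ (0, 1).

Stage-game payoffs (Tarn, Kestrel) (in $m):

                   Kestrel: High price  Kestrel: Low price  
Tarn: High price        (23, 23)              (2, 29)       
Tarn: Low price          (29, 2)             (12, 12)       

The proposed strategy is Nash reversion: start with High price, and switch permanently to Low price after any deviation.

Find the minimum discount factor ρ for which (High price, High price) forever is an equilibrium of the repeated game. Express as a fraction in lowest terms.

23/(1−ρ) ≥ 29 + 12ρ/(1−ρ)
23 ≥ 29 − 17ρ
ρ ≥ 6/17.

6/17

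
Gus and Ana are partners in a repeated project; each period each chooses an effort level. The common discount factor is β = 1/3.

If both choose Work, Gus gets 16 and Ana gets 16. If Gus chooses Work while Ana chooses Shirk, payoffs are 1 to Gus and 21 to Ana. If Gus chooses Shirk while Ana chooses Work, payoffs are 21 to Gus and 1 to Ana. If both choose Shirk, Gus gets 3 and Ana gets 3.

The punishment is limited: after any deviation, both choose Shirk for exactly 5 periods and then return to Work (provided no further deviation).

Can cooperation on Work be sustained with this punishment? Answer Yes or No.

Yes

A one-shot deviation gives 21 now, then 3 for 5 periods, then back to 16.
Gain from deviating: (21−16) today; loss: (16−3) in each of the next 5 periods.
No-deviation condition: (16−3)(β+…+β^5) ≥ 21−16, i.e. β+…+β^5 ≥ 5/13.
At β = 1/3: β+…+β^5 = 0.4979 ≥ 0.3846.
So cooperation is sustainable.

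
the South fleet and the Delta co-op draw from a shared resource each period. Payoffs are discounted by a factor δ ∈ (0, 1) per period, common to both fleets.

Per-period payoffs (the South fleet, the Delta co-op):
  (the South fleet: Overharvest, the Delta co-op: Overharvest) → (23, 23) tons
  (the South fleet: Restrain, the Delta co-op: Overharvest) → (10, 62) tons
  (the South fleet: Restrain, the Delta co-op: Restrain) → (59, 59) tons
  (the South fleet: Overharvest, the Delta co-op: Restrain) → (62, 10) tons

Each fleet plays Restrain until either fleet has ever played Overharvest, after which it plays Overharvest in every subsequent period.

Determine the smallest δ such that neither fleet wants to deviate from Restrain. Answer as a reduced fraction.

Under grim trigger the critical discount factor is (T−C)/(T−P) with T = 62, C = 59, P = 23.
δ* = (62−59)/(62−23) = 3/39 = 1/13.

1/13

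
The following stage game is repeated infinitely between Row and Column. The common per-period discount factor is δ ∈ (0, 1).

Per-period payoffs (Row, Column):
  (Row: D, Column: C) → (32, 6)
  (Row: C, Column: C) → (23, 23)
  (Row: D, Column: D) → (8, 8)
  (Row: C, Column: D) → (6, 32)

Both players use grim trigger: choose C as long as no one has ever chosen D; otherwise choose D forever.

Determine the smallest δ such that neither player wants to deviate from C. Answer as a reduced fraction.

23/(1−δ) ≥ 32 + 8δ/(1−δ)
23 ≥ 32 − 24δ
δ ≥ 9/24 = 3/8.

3/8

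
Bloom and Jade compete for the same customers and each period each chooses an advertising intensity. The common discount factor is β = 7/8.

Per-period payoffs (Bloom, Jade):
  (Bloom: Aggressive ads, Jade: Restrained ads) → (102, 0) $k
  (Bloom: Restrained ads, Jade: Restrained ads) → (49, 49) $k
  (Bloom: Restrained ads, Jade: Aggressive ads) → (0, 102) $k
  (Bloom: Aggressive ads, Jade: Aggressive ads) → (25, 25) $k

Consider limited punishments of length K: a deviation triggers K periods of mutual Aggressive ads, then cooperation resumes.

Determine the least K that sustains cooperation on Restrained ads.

3

IC: β(1−β^K)/(1−β) ≥ (102−49)/(49−25) = 53/24.
With β = 7/8: need 1 − β^K ≥ 53/24·(1−7/8)/(7/8), i.e. β^K ≤ 0.6845.
Since (7/8)^2 = 0.7656 and (7/8)^3 = 0.6699, the smallest such K is 3.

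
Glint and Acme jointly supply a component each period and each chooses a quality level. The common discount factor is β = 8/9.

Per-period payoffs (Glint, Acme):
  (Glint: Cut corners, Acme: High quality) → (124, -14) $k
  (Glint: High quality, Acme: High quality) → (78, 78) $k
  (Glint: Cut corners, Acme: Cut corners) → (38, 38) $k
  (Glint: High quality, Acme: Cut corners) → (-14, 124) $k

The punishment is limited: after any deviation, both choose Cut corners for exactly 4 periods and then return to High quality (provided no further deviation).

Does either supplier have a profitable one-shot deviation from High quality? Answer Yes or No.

No

A one-shot deviation gives 124 now, then 38 for 4 periods, then back to 78.
Gain from deviating: (124−78) today; loss: (78−38) in each of the next 4 periods.
No-deviation condition: (78−38)(β+…+β^4) ≥ 124−78, i.e. β+…+β^4 ≥ 23/20.
At β = 8/9: β+…+β^4 = 3.0056 ≥ 1.1500.
So cooperation is sustainable.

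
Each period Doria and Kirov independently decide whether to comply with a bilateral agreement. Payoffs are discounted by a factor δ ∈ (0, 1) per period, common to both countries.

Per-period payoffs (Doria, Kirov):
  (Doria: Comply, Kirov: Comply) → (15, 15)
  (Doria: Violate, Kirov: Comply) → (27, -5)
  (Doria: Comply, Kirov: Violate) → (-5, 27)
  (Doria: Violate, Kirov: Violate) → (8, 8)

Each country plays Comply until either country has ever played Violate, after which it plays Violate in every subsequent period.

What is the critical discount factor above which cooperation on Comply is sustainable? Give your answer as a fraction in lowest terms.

12/19

Under grim trigger the critical discount factor is (T−C)/(T−P) with T = 27, C = 15, P = 8.
δ* = (27−15)/(27−8) = 12/19.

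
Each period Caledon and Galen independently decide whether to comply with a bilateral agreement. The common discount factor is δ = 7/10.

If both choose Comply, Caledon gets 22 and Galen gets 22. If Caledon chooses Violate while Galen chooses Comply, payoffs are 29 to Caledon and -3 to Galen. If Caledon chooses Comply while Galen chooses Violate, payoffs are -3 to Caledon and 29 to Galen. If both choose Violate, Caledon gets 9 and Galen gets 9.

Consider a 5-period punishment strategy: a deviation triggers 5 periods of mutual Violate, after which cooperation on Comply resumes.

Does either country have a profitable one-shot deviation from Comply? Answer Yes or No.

Comparing payoff streams over the 6 periods until play realigns: cooperate → 22(1+δ+…+δ^5); deviate → 29 + 9(δ+…+δ^5).
Cooperation is sustained iff (22−9)(δ+…+δ^5) ≥ 29−22.
δ+…+δ^5 = 7/10·(1−(7/10)^5)/(1−7/10) = 1.9412, and (29−22)/(22−9) = 0.5385.
1.9412 ≥ 0.5385, so cooperation is sustainable.

No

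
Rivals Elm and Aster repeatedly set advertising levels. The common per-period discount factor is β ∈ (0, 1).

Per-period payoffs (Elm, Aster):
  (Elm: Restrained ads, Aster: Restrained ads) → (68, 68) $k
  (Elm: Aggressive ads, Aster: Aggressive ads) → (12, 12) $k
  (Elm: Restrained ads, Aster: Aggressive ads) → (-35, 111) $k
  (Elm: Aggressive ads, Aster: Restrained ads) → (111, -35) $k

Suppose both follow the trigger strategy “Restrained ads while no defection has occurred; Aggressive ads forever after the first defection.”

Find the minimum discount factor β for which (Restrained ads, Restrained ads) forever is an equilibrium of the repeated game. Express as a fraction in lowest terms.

68/(1−β) ≥ 111 + 12β/(1−β)
68 ≥ 111 − 99β
β ≥ 43/99.

43/99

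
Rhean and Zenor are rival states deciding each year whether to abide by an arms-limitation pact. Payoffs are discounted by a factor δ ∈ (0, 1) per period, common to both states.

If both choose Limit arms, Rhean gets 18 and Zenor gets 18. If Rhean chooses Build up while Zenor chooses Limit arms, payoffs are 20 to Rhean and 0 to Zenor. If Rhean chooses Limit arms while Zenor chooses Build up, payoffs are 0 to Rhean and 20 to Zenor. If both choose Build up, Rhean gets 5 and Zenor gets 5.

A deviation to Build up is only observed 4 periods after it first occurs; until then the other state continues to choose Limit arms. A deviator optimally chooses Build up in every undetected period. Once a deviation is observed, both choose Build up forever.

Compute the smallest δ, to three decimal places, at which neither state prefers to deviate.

Deviating for the 4 undetected periods gains 20−18 = 2 per period over cooperation, then loses 18−5 = 13 per period forever once punishment starts.
Gain: 2(1 + δ + … + δ^3); loss: 13·δ^4/(1−δ).
No profitable deviation ⇔ 2(1−δ^4) ≤ 13·δ^4, i.e. δ^4 ≥ 2/(2+13) = 2/15.
Hence δ ≥ (2/15)^(1/4) ≈ 0.604.

0.604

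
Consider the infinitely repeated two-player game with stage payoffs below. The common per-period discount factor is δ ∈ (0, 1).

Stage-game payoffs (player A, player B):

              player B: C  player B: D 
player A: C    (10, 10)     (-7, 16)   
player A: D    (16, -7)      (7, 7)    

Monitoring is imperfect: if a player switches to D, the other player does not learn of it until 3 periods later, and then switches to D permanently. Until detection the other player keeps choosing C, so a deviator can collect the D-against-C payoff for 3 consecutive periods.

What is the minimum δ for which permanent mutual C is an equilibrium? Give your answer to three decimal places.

A deviator earns 16 for 3 periods, then 7 forever; cooperating earns 10 forever. Multiplying the IC by (1−δ):
10 ≥ 16(1−δ^3) + 7δ^3, so 9·δ^3 ≥ 6 and δ^3 ≥ 2/3.
δ ≥ (2/3)^(1/3) ≈ 0.874.

0.874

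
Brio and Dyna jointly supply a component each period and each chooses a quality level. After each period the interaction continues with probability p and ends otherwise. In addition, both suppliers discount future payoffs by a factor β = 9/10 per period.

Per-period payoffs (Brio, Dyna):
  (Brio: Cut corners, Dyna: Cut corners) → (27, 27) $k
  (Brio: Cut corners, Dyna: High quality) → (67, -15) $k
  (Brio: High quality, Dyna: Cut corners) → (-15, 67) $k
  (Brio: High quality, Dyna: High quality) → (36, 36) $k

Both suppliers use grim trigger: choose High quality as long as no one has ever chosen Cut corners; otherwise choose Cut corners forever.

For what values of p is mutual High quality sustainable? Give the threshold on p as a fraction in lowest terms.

Expected continuation weight on next period's payoff is β·p = 9/10·p, which plays the role of the discount factor.
Cooperation requires 9/10·p ≥ (67−36)/(67−27) = 31/40, hence p ≥ 31/36.

31/36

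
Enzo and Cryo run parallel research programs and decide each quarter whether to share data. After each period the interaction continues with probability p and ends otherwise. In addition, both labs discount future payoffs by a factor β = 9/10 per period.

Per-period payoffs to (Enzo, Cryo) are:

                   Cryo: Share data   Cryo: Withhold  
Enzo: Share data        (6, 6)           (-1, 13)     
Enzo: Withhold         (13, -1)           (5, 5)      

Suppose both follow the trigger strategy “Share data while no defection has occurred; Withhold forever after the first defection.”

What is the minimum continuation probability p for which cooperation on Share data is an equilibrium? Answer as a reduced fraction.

35/36

Expected continuation weight on next period's payoff is β·p = 9/10·p, which plays the role of the discount factor.
Cooperation requires 9/10·p ≥ (13−6)/(13−5) = 7/8, hence p ≥ 35/36.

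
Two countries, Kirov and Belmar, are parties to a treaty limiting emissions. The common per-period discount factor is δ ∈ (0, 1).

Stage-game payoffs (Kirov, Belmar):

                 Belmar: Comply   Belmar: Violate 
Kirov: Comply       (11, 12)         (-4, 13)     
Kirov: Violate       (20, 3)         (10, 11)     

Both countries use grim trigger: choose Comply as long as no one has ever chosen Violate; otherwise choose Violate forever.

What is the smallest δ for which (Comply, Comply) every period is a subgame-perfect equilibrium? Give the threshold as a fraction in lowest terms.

Kirov: cooperation gives 11 each period; deviation gives 20 once then 10 forever.
  11/(1−δ) ≥ 20 + 10δ/(1−δ) ⇒ δ ≥ 9/10.
Belmar: cooperation gives 12 each period; deviation gives 13 once then 11 forever.
  δ ≥ 1/2.
Both must hold, so the binding constraint is Kirov's: δ ≥ 9/10.

9/10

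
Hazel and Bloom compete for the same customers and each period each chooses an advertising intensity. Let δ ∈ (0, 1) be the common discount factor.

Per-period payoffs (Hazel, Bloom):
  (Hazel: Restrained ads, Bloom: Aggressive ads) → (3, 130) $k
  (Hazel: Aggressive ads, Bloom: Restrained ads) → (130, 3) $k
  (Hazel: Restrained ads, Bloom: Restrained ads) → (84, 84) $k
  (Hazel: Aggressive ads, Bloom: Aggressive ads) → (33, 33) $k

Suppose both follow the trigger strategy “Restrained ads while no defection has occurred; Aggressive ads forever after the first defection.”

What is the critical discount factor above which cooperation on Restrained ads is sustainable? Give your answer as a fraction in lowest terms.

46/97

Cooperation forever yields 84 each period: 84/(1−δ).
Deviating yields 130 once, then 33 forever: 130 + 33δ/(1−δ).
No profitable deviation requires 84/(1−δ) ≥ 130 + 33δ/(1−δ).
Multiplying by (1−δ): 84 ≥ 130(1−δ) + 33δ = 130 − 97δ.
So 97δ ≥ 46, i.e. δ ≥ 46/97.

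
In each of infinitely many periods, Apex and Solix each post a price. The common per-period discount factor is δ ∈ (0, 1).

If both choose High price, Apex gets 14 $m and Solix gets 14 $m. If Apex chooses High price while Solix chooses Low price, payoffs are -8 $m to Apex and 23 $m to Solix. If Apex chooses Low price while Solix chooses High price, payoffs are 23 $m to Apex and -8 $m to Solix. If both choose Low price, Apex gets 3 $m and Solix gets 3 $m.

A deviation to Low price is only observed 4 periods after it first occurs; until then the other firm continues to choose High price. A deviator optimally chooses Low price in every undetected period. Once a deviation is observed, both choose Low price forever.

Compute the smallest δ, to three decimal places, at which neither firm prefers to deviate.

The best deviation is to choose Low price for all 4 undetected periods, earning 23 each, then 3 forever once detected.
Deviation value: 23(1−δ^4)/(1−δ) + 3δ^4/(1−δ); cooperation value: 14/(1−δ).
IC: 14 ≥ 23(1−δ^4) + 3δ^4 = 23 − 20δ^4.
So δ^4 ≥ 9/20, giving δ ≥ (9/20)^(1/4) ≈ 0.819.

0.819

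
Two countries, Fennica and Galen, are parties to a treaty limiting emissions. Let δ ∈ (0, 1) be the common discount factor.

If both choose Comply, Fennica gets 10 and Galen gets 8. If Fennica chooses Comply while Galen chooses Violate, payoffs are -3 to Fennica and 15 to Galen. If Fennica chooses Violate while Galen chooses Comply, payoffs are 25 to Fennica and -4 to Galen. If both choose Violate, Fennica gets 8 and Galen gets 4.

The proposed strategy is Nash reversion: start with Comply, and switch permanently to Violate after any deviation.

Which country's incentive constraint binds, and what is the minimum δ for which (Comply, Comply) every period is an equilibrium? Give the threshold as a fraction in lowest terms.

Fennica: cooperation gives 10 each period; deviation gives 25 once then 8 forever.
  10/(1−δ) ≥ 25 + 8δ/(1−δ) ⇒ δ ≥ 15/17.
Galen: cooperation gives 8 each period; deviation gives 15 once then 4 forever.
  δ ≥ 7/11.
Both must hold, so the binding constraint is Fennica's: δ ≥ 15/17.

Fennica; δ ≥ 15/17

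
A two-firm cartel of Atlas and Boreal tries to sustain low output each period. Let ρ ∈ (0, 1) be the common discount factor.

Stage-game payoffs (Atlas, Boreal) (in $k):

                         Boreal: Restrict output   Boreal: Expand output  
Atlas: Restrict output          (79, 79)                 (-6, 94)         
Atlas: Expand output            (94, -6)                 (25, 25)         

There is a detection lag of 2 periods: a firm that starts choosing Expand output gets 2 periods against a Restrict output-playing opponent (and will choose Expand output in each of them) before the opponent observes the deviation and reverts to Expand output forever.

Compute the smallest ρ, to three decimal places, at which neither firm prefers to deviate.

A deviator earns 94 for 2 periods, then 25 forever; cooperating earns 79 forever. Multiplying the IC by (1−ρ):
79 ≥ 94(1−ρ^2) + 25ρ^2, so 69·ρ^2 ≥ 15 and ρ^2 ≥ 5/23.
ρ ≥ (5/23)^(1/2) ≈ 0.466.

0.466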